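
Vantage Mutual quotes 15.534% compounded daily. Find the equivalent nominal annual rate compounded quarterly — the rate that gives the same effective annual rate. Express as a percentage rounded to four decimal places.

15.8361%

EAR = (1 + 0.15534/365)^365 − 1 = 0.168016.
Solve (1 + r/4)^4 = 1.168016: r/4 = 1.168016^(1/4) − 1 = 0.039590, so r = 0.158361 = 15.8361%.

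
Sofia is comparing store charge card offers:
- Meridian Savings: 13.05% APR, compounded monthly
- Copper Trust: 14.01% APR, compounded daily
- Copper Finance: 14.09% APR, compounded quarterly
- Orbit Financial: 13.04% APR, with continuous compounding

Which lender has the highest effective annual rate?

Copper Trust

Meridian Savings: (1 + 0.1305/12)^12 − 1 = 13.860%
Copper Trust: (1 + 0.1401/365)^365 − 1 = 15.036%
Copper Finance: (1 + 0.1409/4)^4 − 1 = 14.852%
Orbit Financial: e^0.1304 − 1 = 13.928%
The highest effective annual rate is Copper Trust at 15.036%.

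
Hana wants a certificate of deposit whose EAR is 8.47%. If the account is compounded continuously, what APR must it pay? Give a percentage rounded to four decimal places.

Continuous: nominal r satisfies e^r − 1 = 0.0847.
r = ln(1 + 0.0847) = ln(1.0847) = 0.081303 = 8.1303%.

8.1303%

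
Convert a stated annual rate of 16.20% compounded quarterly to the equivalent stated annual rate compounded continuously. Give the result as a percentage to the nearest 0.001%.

EAR = (1 + 0.1620/4)^4 − 1 = 0.172110.
Equivalent continuous rate: r = ln(1 + 0.172110) = 0.158805 = 15.881%.

15.881%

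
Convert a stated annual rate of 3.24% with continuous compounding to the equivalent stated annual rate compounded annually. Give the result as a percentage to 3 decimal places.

3.293%

EAR under continuous compounding: e^0.0324 − 1 = 0.032931.
Compounded annually, the equivalent nominal rate is the EAR itself: 3.293%.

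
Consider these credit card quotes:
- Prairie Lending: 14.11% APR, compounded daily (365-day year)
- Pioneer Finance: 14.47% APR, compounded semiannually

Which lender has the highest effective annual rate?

Prairie Lending

Prairie Lending: (1 + 0.1411/365)^365 − 1 = 15.151%
Pioneer Finance: (1 + 0.1447/2)^2 − 1 = 14.993%
The highest effective annual rate is Prairie Lending at 15.151%.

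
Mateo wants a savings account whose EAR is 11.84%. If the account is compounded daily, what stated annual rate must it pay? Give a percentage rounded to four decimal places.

11.1916%

(1 + r/365)^365 − 1 = 0.1184, so 1 + r/365 = 1.1184^(1/365).
r/365 = 0.000307, so r = 0.111916 = 11.1916%.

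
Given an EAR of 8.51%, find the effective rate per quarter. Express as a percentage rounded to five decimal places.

2.06279%

The per-quarter rate i satisfies (1 + i)^4 = 1 + 0.0851.
i = 1.0851^(1/4) − 1 = 0.0206279 = 2.06279%.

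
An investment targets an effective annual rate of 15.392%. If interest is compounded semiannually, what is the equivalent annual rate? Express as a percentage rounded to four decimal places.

14.8413%

(1 + r/2)^2 − 1 = 0.15392, so 1 + r/2 = 1.15392^(1/2).
r/2 = 0.074207, so r = 0.148413 = 14.8413%.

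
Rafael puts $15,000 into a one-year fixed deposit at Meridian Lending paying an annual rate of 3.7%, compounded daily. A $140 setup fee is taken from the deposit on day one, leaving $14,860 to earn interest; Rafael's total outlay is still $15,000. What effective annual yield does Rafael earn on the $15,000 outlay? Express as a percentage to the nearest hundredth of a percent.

Value after one year: 14,860 × (1 + 0.037/365)^365 = 14,860 × 1.037691 = $15,420.09.
Effective yield on the $15,000 outlay: 15,420.09 / 15,000 − 1 = 0.028006 = 2.80%.

2.80%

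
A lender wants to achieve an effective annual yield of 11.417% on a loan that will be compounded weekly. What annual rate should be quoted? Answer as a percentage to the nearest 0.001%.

(1 + r/52)^52 − 1 = 0.11417, so 1 + r/52 = 1.11417^(1/52).
r/52 = 0.002081, so r = 0.108222 = 10.822%.

10.822%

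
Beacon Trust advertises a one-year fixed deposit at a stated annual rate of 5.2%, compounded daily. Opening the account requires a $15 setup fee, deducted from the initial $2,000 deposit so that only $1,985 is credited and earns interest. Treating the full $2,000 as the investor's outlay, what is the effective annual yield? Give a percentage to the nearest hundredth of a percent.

Value after one year: 1,985 × (1 + 0.052/365)^365 = 1,985 × 1.053372 = $2,090.94.
Effective yield on the $2,000 outlay: 2,090.94 / 2,000 − 1 = 0.045472 = 4.55%.

4.55%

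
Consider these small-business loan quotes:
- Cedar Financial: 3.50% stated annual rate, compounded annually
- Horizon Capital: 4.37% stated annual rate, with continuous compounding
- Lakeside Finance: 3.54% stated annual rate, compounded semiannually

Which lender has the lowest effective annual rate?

Cedar Financial

Cedar Financial: compounded annually, EAR = 3.500%
Horizon Capital: e^0.0437 − 1 = 4.467%
Lakeside Finance: (1 + 0.0354/2)^2 − 1 = 3.571%
The lowest effective annual rate is Cedar Financial at 3.500%.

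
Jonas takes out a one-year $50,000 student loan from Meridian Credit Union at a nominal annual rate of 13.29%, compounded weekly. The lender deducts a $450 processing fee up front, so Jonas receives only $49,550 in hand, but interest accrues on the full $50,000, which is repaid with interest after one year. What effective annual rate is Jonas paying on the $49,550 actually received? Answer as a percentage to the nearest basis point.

Amount owed after one year: 50,000 × (1 + 0.1329/52)^52 = 50,000 × 1.141942 = $57,097.11.
Effective rate on net proceeds: 57,097.11 / 49,550 − 1 = 0.152313 = 15.23%.

15.23%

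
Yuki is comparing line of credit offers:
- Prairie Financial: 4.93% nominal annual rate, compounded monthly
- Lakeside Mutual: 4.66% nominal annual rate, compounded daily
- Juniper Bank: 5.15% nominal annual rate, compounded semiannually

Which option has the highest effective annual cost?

Prairie Financial: (1 + 0.0493/12)^12 − 1 = 5.043%
Lakeside Mutual: (1 + 0.0466/365)^365 − 1 = 4.770%
Juniper Bank: (1 + 0.0515/2)^2 − 1 = 5.216%
The highest effective annual rate is Juniper Bank at 5.216%.

Juniper Bank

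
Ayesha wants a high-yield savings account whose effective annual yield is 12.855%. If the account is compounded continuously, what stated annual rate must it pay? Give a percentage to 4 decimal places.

12.0934%

Continuous: nominal r satisfies e^r − 1 = 0.12855.
r = ln(1 + 0.12855) = ln(1.12855) = 0.120934 = 12.0934%.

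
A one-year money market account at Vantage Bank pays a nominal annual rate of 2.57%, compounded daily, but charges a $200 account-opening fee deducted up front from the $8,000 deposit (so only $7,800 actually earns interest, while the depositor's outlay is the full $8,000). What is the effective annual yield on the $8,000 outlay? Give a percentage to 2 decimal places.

0.04%

Value after one year: 7,800 × (1 + 0.0257/365)^365 = 7,800 × 1.026032 = $8,003.05.
Effective yield on the $8,000 outlay: 8,003.05 / 8,000 − 1 = 0.000381 = 0.04%.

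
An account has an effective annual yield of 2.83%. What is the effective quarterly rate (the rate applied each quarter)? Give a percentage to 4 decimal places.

The per-quarter rate i satisfies (1 + i)^4 = 1 + 0.0283.
i = 1.0283^(1/4) − 1 = 0.0070011 = 0.7001%.

0.7001%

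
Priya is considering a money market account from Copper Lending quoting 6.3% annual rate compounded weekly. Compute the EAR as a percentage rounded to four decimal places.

EAR = (1 + 0.063/52)^52 − 1.
= (1 + 0.001212)^52 − 1 = 1.064986 − 1 = 6.4986%.

6.4986%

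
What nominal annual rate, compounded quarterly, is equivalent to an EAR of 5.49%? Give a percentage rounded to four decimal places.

(1 + r/4)^4 − 1 = 0.0549, so 1 + r/4 = 1.0549^(1/4).
r/4 = 0.013451, so r = 0.053805 = 5.3805%.

5.3805%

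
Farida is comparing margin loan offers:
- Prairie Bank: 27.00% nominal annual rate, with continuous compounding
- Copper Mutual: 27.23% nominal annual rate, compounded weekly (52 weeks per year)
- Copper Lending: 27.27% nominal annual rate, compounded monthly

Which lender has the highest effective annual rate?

Prairie Bank: e^0.2700 − 1 = 30.996%
Copper Mutual: (1 + 0.2723/52)^52 − 1 = 31.205%
Copper Lending: (1 + 0.2727/12)^12 − 1 = 30.950%
The highest effective annual rate is Copper Mutual at 31.205%.

Copper Mutual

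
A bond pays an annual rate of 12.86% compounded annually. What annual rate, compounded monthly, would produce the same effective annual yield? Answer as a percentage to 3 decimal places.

Compounded annually, EAR = nominal = 0.128600.
Solve (1 + r/12)^12 = 1.128600: r/12 = 1.128600^(1/12) − 1 = 0.010132, so r = 0.121590 = 12.159%.

12.159%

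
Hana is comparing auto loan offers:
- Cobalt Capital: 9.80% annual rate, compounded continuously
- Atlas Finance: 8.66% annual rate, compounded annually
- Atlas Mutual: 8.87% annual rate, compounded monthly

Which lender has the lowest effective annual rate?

Atlas Finance

Cobalt Capital: e^0.0980 − 1 = 10.296%
Atlas Finance: compounded annually, EAR = 8.660%
Atlas Mutual: (1 + 0.0887/12)^12 − 1 = 9.240%
The lowest effective annual rate is Atlas Finance at 8.660%.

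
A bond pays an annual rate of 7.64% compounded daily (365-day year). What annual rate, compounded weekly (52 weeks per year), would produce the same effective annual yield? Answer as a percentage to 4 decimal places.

EAR = (1 + 0.0764/365)^365 − 1 = 0.079386.
Solve (1 + r/52)^52 = 1.079386: r/52 = 1.079386^(1/52) − 1 = 0.001470, so r = 0.076448 = 7.6448%.

7.6448%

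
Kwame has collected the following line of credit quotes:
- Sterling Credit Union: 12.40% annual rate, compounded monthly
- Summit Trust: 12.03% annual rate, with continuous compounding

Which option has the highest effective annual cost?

Sterling Credit Union

Sterling Credit Union: (1 + 0.1240/12)^12 − 1 = 13.130%
Summit Trust: e^0.1203 − 1 = 12.784%
The highest effective annual rate is Sterling Credit Union at 13.130%.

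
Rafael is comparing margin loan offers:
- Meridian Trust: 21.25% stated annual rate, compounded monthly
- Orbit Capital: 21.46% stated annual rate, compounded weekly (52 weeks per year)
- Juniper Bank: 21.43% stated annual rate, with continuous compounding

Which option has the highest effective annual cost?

Juniper Bank

Meridian Trust: (1 + 0.2125/12)^12 − 1 = 23.447%
Orbit Capital: (1 + 0.2146/52)^52 − 1 = 23.882%
Juniper Bank: e^0.2143 − 1 = 23.899%
The highest effective annual rate is Juniper Bank at 23.899%.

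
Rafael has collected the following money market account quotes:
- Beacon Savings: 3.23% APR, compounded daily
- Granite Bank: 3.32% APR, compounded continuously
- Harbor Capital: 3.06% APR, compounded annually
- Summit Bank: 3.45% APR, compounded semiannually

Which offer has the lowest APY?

Harbor Capital

Beacon Savings: (1 + 0.0323/365)^365 − 1 = 3.283%
Granite Bank: e^0.0332 − 1 = 3.376%
Harbor Capital: compounded annually, EAR = 3.060%
Summit Bank: (1 + 0.0345/2)^2 − 1 = 3.480%
The lowest effective annual rate is Harbor Capital at 3.060%.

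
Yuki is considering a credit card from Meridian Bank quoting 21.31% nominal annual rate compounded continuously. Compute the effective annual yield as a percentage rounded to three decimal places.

With continuous compounding, EAR = e^0.2131 − 1.
e^0.2131 = 1.237508, so EAR = 0.237508 = 23.751%.

23.751%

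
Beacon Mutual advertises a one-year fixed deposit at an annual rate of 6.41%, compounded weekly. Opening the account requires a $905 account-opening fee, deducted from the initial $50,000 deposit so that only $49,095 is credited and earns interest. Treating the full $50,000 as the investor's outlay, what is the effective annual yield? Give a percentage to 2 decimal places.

Value after one year: 49,095 × (1 + 0.0641/52)^52 = 49,095 × 1.066157 = $52,342.97.
Effective yield on the $50,000 outlay: 52,342.97 / 50,000 − 1 = 0.046859 = 4.69%.

4.69%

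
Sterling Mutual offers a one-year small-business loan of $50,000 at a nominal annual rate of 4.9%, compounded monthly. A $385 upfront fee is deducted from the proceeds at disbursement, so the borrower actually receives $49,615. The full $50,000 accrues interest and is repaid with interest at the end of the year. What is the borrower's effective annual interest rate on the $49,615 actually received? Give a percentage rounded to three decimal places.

Amount owed after one year: 50,000 × (1 + 0.049/12)^12 = 50,000 × 1.050116 = $52,505.78.
Effective rate on net proceeds: 52,505.78 / 49,615 − 1 = 0.058264 = 5.826%.

5.826%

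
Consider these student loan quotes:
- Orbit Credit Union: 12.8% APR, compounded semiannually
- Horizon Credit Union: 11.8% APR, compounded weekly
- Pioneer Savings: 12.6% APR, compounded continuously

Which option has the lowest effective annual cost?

Orbit Credit Union: (1 + 0.128/2)^2 − 1 = 13.210%
Horizon Credit Union: (1 + 0.118/52)^52 − 1 = 12.509%
Pioneer Savings: e^0.126 − 1 = 13.428%
The lowest effective annual rate is Horizon Credit Union at 12.509%.

Horizon Credit Union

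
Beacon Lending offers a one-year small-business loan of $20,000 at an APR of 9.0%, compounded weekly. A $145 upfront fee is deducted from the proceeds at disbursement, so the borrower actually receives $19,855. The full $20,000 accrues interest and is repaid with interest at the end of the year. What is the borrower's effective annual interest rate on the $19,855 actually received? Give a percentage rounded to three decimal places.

10.208%

Amount owed after one year: 20,000 × (1 + 0.090/52)^52 = 20,000 × 1.094089 = $21,881.78.
Effective rate on net proceeds: 21,881.78 / 19,855 − 1 = 0.102079 = 10.208%.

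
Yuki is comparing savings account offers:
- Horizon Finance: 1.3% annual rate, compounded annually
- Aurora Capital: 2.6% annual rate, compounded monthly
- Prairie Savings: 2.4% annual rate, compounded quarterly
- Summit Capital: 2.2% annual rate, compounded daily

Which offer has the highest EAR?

Horizon Finance: compounded annually, EAR = 1.300%
Aurora Capital: (1 + 0.026/12)^12 − 1 = 2.631%
Prairie Savings: (1 + 0.024/4)^4 − 1 = 2.422%
Summit Capital: (1 + 0.022/365)^365 − 1 = 2.224%
The highest effective annual rate is Aurora Capital at 2.631%.

Aurora Capital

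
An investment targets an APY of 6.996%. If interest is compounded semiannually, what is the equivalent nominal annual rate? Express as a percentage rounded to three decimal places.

(1 + r/2)^2 − 1 = 0.06996, so 1 + r/2 = 1.06996^(1/2).
r/2 = 0.034389, so r = 0.068777 = 6.878%.

6.878%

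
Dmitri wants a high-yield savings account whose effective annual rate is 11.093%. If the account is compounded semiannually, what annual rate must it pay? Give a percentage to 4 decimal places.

10.8013%

(1 + r/2)^2 − 1 = 0.11093, so 1 + r/2 = 1.11093^(1/2).
r/2 = 0.054007, so r = 0.108013 = 10.8013%.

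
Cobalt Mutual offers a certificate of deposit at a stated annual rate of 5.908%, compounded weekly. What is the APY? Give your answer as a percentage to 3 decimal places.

6.082%

EAR = (1 + 0.05908/52)^52 − 1.
= (1 + 0.001136)^52 − 1 = 1.060825 − 1 = 6.082%.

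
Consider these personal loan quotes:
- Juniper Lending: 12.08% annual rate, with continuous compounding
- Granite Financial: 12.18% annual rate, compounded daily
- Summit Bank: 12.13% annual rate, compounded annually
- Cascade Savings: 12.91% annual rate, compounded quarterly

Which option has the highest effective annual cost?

Juniper Lending: e^0.1208 − 1 = 12.840%
Granite Financial: (1 + 0.1218/365)^365 − 1 = 12.951%
Summit Bank: compounded annually, EAR = 12.130%
Cascade Savings: (1 + 0.1291/4)^4 − 1 = 13.549%
The highest effective annual rate is Cascade Savings at 13.549%.

Cascade Savings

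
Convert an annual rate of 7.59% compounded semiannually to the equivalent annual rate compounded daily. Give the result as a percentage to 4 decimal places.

7.4503%

EAR = (1 + 0.0759/2)^2 − 1 = 0.077340.
Solve (1 + r/365)^365 = 1.077340: r/365 = 1.077340^(1/365) − 1 = 0.000204, so r = 0.074503 = 7.4503%.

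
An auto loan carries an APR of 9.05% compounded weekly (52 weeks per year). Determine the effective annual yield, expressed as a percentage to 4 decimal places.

9.4635%

EAR = (1 + 0.0905/52)^52 − 1.
= 1.094635 − 1 = 9.4635%.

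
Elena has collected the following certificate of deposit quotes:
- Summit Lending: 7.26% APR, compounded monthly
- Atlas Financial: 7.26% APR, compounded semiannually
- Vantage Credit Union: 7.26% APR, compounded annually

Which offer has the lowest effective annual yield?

Summit Lending: (1 + 0.0726/12)^12 − 1 = 7.507%
Atlas Financial: (1 + 0.0726/2)^2 − 1 = 7.392%
Vantage Credit Union: compounded annually, EAR = 7.260%
The lowest effective annual rate is Vantage Credit Union at 7.260%.

Vantage Credit Union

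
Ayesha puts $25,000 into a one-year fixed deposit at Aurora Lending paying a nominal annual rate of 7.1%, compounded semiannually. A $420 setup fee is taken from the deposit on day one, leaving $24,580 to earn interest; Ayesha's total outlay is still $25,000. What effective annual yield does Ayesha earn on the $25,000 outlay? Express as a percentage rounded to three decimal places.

5.425%

Value after one year: 24,580 × (1 + 0.071/2)^2 = 24,580 × 1.072260 = $26,356.16.
Effective yield on the $25,000 outlay: 26,356.16 / 25,000 − 1 = 0.054246 = 5.425%.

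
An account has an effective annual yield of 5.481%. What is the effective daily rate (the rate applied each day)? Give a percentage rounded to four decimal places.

The per-day rate i satisfies (1 + i)^365 = 1 + 0.05481.
i = 1.05481^(1/365) − 1 = 0.0001462 = 0.0146%.

0.0146%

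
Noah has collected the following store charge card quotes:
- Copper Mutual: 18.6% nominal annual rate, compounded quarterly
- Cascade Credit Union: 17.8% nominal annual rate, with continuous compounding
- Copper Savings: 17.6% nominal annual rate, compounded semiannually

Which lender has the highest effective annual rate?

Copper Mutual: (1 + 0.186/4)^4 − 1 = 19.938%
Cascade Credit Union: e^0.178 − 1 = 19.483%
Copper Savings: (1 + 0.176/2)^2 − 1 = 18.374%
The highest effective annual rate is Copper Mutual at 19.938%.

Copper Mutual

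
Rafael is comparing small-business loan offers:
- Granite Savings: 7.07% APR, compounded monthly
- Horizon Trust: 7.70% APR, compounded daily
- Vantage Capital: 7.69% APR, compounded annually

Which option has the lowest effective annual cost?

Granite Savings: (1 + 0.0707/12)^12 − 1 = 7.304%
Horizon Trust: (1 + 0.0770/365)^365 − 1 = 8.003%
Vantage Capital: compounded annually, EAR = 7.690%
The lowest effective annual rate is Granite Savings at 7.304%.

Granite Savings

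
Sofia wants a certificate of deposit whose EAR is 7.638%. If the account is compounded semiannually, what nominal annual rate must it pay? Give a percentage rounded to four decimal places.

(1 + r/2)^2 − 1 = 0.07638, so 1 + r/2 = 1.07638^(1/2).
r/2 = 0.037487, so r = 0.074975 = 7.4975%.

7.4975%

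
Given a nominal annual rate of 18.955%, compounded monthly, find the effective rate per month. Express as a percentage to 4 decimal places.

1.5796%

With a nominal annual rate compounded monthly, the periodic rate is the nominal rate divided by 12.
i = 0.18955 / 12 = 0.0157958 = 1.5796%.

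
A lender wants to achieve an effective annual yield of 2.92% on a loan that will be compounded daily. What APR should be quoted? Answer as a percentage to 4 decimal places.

(1 + r/365)^365 − 1 = 0.0292, so 1 + r/365 = 1.0292^(1/365).
r/365 = 0.000079, so r = 0.028783 = 2.8783%.

2.8783%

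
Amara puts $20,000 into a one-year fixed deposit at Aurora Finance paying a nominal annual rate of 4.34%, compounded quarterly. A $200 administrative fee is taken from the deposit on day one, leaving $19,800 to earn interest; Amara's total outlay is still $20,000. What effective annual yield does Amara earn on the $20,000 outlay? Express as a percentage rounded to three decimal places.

Value after one year: 19,800 × (1 + 0.0434/4)^4 = 19,800 × 1.044111 = $20,673.41.
Effective yield on the $20,000 outlay: 20,673.41 / 20,000 − 1 = 0.033670 = 3.367%.

3.367%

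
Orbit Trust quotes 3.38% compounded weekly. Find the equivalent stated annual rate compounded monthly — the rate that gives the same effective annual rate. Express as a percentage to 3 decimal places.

EAR = (1 + 0.0338/52)^52 − 1 = 0.034366.
Solve (1 + r/12)^12 = 1.034366: r/12 = 1.034366^(1/12) − 1 = 0.002820, so r = 0.033837 = 3.384%.

3.384%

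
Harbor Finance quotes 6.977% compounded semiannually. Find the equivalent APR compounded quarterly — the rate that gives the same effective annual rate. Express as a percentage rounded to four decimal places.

EAR = (1 + 0.06977/2)^2 − 1 = 0.070987.
Solve (1 + r/4)^4 = 1.070987: r/4 = 1.070987^(1/4) − 1 = 0.017293, so r = 0.069172 = 6.9172%.

6.9172%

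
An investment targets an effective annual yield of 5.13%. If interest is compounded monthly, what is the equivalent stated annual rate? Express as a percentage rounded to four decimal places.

5.0132%

(1 + r/12)^12 − 1 = 0.0513, so 1 + r/12 = 1.0513^(1/12).
r/12 = 0.004178, so r = 0.050132 = 5.0132%.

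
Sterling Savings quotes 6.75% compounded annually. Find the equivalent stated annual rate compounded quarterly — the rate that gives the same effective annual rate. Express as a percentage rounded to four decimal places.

6.5856%

Compounded annually, EAR = nominal = 0.067500.
Solve (1 + r/4)^4 = 1.067500: r/4 = 1.067500^(1/4) − 1 = 0.016464, so r = 0.065856 = 6.5856%.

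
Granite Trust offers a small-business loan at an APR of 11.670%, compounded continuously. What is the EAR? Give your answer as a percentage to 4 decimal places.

12.3782%

With continuous compounding, EAR = e^0.11670 − 1.
e^0.11670 = 1.123782, so EAR = 0.123782 = 12.3782%.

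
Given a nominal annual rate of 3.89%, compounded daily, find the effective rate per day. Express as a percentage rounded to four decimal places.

0.0107%

With a nominal annual rate compounded daily, the periodic rate is the nominal rate divided by 365.
i = 0.0389 / 365 = 0.0001066 = 0.0107%.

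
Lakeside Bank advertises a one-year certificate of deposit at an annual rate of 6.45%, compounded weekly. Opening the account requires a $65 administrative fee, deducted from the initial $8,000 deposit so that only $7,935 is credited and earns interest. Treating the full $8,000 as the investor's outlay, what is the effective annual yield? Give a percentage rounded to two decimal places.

5.79%

Value after one year: 7,935 × (1 + 0.0645/52)^52 = 7,935 × 1.066583 = $8,463.34.
Effective yield on the $8,000 outlay: 8,463.34 / 8,000 − 1 = 0.057917 = 5.79%.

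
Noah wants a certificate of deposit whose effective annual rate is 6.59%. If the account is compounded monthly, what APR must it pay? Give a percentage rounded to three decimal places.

(1 + r/12)^12 − 1 = 0.0659, so 1 + r/12 = 1.0659^(1/12).
r/12 = 0.005332, so r = 0.063990 = 6.399%.

6.399%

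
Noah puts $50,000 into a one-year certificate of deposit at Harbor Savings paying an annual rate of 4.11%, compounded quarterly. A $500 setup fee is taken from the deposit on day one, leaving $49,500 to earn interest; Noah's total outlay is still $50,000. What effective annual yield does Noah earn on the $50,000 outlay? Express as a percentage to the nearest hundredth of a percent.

Value after one year: 49,500 × (1 + 0.0411/4)^4 = 49,500 × 1.041738 = $51,566.02.
Effective yield on the $50,000 outlay: 51,566.02 / 50,000 − 1 = 0.031320 = 3.13%.

3.13%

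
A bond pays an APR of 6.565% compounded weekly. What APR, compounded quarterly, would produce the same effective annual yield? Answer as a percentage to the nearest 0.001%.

EAR = (1 + 0.06565/52)^52 − 1 = 0.067809.
Solve (1 + r/4)^4 = 1.067809: r/4 = 1.067809^(1/4) − 1 = 0.016537, so r = 0.066150 = 6.615%.

6.615%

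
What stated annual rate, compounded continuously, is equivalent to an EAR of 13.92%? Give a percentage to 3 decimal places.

13.033%

Continuous: nominal r satisfies e^r − 1 = 0.1392.
r = ln(1 + 0.1392) = ln(1.1392) = 0.130326 = 13.033%.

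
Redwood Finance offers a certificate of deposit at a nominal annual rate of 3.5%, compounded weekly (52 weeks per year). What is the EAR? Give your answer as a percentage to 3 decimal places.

EAR = (1 + 0.035/52)^52 − 1.
= 1.035608 − 1 = 3.561%.

3.561%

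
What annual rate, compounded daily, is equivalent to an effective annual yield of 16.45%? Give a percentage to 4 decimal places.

(1 + r/365)^365 − 1 = 0.1645, so 1 + r/365 = 1.1645^(1/365).
r/365 = 0.000417, so r = 0.152324 = 15.2324%.

15.2324%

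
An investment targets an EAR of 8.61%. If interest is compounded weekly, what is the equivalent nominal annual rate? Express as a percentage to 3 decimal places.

8.266%

(1 + r/52)^52 − 1 = 0.0861, so 1 + r/52 = 1.0861^(1/52).
r/52 = 0.001590, so r = 0.082659 = 8.266%.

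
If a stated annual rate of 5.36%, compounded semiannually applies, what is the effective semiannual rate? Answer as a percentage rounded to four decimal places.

With a nominal annual rate compounded semiannually, the periodic rate is the nominal rate divided by 2.
i = 0.0536 / 2 = 0.0268000 = 2.6800%.

2.6800%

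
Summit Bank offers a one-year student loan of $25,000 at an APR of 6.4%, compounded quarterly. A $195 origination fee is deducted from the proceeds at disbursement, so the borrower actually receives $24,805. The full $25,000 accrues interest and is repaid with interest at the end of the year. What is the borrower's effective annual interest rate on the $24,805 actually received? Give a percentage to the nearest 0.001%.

7.393%

Amount owed after one year: 25,000 × (1 + 0.064/4)^4 = 25,000 × 1.065552 = $26,638.81.
Effective rate on net proceeds: 26,638.81 / 24,805 − 1 = 0.073929 = 7.393%.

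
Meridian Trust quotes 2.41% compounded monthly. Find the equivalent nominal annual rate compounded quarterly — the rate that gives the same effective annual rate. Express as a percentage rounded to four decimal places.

2.4148%

EAR = (1 + 0.0241/12)^12 − 1 = 0.024368.
Solve (1 + r/4)^4 = 1.024368: r/4 = 1.024368^(1/4) − 1 = 0.006037, so r = 0.024148 = 2.4148%.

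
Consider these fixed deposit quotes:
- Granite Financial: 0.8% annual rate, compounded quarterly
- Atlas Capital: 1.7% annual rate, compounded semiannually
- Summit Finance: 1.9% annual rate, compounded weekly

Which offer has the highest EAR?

Summit Finance

Granite Financial: (1 + 0.008/4)^4 − 1 = 0.802%
Atlas Capital: (1 + 0.017/2)^2 − 1 = 1.707%
Summit Finance: (1 + 0.019/52)^52 − 1 = 1.918%
The highest effective annual rate is Summit Finance at 1.918%.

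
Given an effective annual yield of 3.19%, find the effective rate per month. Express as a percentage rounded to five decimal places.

0.26202%

The per-month rate i satisfies (1 + i)^12 = 1 + 0.0319.
i = 1.0319^(1/12) − 1 = 0.0026202 = 0.26202%.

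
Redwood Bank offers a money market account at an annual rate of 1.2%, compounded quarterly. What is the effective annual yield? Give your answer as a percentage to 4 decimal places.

EAR = (1 + 0.012/4)^4 − 1.
= (1 + 0.003000)^4 − 1 = 1.012054 − 1 = 1.2054%.

1.2054%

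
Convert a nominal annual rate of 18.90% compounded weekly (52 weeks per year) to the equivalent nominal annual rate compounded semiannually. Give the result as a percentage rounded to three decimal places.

19.784%

EAR = (1 + 0.1890/52)^52 − 1 = 0.207627.
Solve (1 + r/2)^2 = 1.207627: r/2 = 1.207627^(1/2) − 1 = 0.098921, so r = 0.197842 = 19.784%.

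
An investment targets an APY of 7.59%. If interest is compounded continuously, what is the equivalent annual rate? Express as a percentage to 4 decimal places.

7.3158%

Continuous: nominal r satisfies e^r − 1 = 0.0759.
r = ln(1 + 0.0759) = ln(1.0759) = 0.073158 = 7.3158%.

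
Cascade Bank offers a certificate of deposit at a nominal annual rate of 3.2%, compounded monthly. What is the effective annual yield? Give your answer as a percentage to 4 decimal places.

3.2474%

EAR = (1 + 0.032/12)^12 − 1.
= (1 + 0.002667)^12 − 1 = 1.032474 − 1 = 3.2474%.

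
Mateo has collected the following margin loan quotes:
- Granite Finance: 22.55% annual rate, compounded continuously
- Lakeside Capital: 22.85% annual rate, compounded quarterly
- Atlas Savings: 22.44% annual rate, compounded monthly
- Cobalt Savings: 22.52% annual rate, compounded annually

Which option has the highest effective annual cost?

Granite Finance

Granite Finance: e^0.2255 − 1 = 25.295%
Lakeside Capital: (1 + 0.2285/4)^4 − 1 = 24.884%
Atlas Savings: (1 + 0.2244/12)^12 − 1 = 24.898%
Cobalt Savings: compounded annually, EAR = 22.520%
The highest effective annual rate is Granite Finance at 25.295%.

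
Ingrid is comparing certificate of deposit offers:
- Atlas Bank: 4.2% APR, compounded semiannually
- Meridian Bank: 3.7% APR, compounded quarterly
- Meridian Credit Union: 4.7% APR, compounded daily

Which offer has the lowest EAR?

Meridian Bank

Atlas Bank: (1 + 0.042/2)^2 − 1 = 4.244%
Meridian Bank: (1 + 0.037/4)^4 − 1 = 3.752%
Meridian Credit Union: (1 + 0.047/365)^365 − 1 = 4.812%
The lowest effective annual rate is Meridian Bank at 3.752%.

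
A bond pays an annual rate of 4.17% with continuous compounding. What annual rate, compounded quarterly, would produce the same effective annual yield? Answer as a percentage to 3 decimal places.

4.192%

EAR under continuous compounding: e^0.0417 − 1 = 0.042582.
Solve (1 + r/4)^4 = 1.042582: r/4 = 1.042582^(1/4) − 1 = 0.010480, so r = 0.041918 = 4.192%.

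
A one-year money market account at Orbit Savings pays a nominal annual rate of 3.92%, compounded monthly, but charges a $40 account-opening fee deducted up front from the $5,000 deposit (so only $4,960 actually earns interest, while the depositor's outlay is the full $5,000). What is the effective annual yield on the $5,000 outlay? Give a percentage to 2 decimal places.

3.16%

Value after one year: 4,960 × (1 + 0.0392/12)^12 = 4,960 × 1.039912 = $5,157.96.
Effective yield on the $5,000 outlay: 5,157.96 / 5,000 − 1 = 0.031593 = 3.16%.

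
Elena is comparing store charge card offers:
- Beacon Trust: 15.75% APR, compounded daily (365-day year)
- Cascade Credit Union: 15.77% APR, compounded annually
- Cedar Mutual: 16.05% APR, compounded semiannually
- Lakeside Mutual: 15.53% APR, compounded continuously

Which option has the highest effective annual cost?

Beacon Trust: (1 + 0.1575/365)^365 − 1 = 17.054%
Cascade Credit Union: compounded annually, EAR = 15.770%
Cedar Mutual: (1 + 0.1605/2)^2 − 1 = 16.694%
Lakeside Mutual: e^0.1553 − 1 = 16.801%
The highest effective annual rate is Beacon Trust at 17.054%.

Beacon Trust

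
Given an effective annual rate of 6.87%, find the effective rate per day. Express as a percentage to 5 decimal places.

The per-day rate i satisfies (1 + i)^365 = 1 + 0.0687.
i = 1.0687^(1/365) − 1 = 0.0001821 = 0.01821%.

0.01821%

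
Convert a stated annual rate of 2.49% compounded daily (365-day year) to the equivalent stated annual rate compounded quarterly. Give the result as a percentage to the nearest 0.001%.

2.498%

EAR = (1 + 0.0249/365)^365 − 1 = 0.025212.
Solve (1 + r/4)^4 = 1.025212: r/4 = 1.025212^(1/4) − 1 = 0.006244, so r = 0.024977 = 2.498%.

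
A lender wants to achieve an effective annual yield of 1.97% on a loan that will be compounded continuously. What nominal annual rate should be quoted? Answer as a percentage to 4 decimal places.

1.9508%

Continuous: nominal r satisfies e^r − 1 = 0.0197.
r = ln(1 + 0.0197) = ln(1.0197) = 0.019508 = 1.9508%.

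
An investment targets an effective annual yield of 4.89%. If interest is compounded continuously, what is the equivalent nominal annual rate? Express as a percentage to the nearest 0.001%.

4.774%

Continuous: nominal r satisfies e^r − 1 = 0.0489.
r = ln(1 + 0.0489) = ln(1.0489) = 0.047742 = 4.774%.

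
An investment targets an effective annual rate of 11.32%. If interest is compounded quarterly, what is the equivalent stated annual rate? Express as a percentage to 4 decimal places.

10.8689%

(1 + r/4)^4 − 1 = 0.1132, so 1 + r/4 = 1.1132^(1/4).
r/4 = 0.027172, so r = 0.108689 = 10.8689%.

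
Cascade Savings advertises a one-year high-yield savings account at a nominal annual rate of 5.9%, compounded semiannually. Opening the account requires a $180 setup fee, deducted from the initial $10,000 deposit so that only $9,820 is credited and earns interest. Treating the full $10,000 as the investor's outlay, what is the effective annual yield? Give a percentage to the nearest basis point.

Value after one year: 9,820 × (1 + 0.059/2)^2 = 9,820 × 1.059870 = $10,407.93.
Effective yield on the $10,000 outlay: 10,407.93 / 10,000 − 1 = 0.040793 = 4.08%.

4.08%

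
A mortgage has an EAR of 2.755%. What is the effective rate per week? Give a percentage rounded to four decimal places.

0.0523%

The per-week rate i satisfies (1 + i)^52 = 1 + 0.02755.
i = 1.02755^(1/52) − 1 = 0.0005228 = 0.0523%.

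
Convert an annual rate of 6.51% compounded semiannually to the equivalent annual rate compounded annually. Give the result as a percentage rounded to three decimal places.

6.616%

EAR = (1 + 0.0651/2)^2 − 1 = 0.066160.
Compounded annually, the equivalent nominal rate is the EAR itself: 6.616%.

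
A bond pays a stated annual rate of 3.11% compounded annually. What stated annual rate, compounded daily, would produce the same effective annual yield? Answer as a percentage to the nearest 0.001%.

Compounded annually, EAR = nominal = 0.031100.
Solve (1 + r/365)^365 = 1.031100: r/365 = 1.031100^(1/365) − 1 = 0.000084, so r = 0.030627 = 3.063%.

3.063%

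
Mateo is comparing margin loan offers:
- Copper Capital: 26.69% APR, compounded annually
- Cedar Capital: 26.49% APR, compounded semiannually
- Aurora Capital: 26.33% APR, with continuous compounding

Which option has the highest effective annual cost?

Aurora Capital

Copper Capital: compounded annually, EAR = 26.690%
Cedar Capital: (1 + 0.2649/2)^2 − 1 = 28.244%
Aurora Capital: e^0.2633 − 1 = 30.122%
The highest effective annual rate is Aurora Capital at 30.122%.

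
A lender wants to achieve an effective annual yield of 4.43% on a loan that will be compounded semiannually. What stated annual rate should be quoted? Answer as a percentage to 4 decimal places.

(1 + r/2)^2 − 1 = 0.0443, so 1 + r/2 = 1.0443^(1/2).
r/2 = 0.021910, so r = 0.043820 = 4.3820%.

4.3820%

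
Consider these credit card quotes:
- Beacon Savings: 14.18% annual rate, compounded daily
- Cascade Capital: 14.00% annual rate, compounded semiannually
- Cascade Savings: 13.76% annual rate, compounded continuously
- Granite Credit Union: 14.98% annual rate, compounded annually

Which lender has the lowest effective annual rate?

Beacon Savings: (1 + 0.1418/365)^365 − 1 = 15.231%
Cascade Capital: (1 + 0.1400/2)^2 − 1 = 14.490%
Cascade Savings: e^0.1376 − 1 = 14.752%
Granite Credit Union: compounded annually, EAR = 14.980%
The lowest effective annual rate is Cascade Capital at 14.490%.

Cascade Capital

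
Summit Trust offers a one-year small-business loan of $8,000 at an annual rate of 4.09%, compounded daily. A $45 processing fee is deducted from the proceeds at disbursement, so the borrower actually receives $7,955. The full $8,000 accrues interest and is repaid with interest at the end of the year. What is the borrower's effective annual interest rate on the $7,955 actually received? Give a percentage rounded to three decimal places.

Amount owed after one year: 8,000 × (1 + 0.0409/365)^365 = 8,000 × 1.041746 = $8,333.96.
Effective rate on net proceeds: 8,333.96 / 7,955 − 1 = 0.047639 = 4.764%.

4.764%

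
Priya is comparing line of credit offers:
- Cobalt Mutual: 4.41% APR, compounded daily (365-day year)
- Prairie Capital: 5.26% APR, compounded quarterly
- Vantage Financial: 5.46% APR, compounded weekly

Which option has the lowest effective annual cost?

Cobalt Mutual

Cobalt Mutual: (1 + 0.0441/365)^365 − 1 = 4.508%
Prairie Capital: (1 + 0.0526/4)^4 − 1 = 5.365%
Vantage Financial: (1 + 0.0546/52)^52 − 1 = 5.609%
The lowest effective annual rate is Cobalt Mutual at 4.508%.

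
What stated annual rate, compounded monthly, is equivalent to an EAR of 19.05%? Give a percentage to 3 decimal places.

(1 + r/12)^12 − 1 = 0.1905, so 1 + r/12 = 1.1905^(1/12).
r/12 = 0.014637, so r = 0.175646 = 17.565%.

17.565%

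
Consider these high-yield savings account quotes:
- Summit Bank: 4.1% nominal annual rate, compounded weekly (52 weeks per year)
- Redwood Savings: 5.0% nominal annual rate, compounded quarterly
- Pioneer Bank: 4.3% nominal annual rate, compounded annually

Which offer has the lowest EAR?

Summit Bank: (1 + 0.041/52)^52 − 1 = 4.184%
Redwood Savings: (1 + 0.050/4)^4 − 1 = 5.095%
Pioneer Bank: compounded annually, EAR = 4.300%
The lowest effective annual rate is Summit Bank at 4.184%.

Summit Bank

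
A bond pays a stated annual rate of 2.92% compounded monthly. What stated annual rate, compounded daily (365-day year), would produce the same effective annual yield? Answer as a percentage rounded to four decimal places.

2.9166%

EAR = (1 + 0.0292/12)^12 − 1 = 0.029594.
Solve (1 + r/365)^365 = 1.029594: r/365 = 1.029594^(1/365) − 1 = 0.000080, so r = 0.029166 = 2.9166%.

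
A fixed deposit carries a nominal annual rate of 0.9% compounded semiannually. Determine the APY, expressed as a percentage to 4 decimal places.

0.9020%

EAR = (1 + 0.009/2)^2 − 1.
= 1.009020 − 1 = 0.9020%.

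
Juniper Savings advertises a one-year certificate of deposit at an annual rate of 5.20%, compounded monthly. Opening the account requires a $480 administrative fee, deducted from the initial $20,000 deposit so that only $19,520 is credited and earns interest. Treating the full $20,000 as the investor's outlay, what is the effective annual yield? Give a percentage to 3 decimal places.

2.798%

Value after one year: 19,520 × (1 + 0.0520/12)^12 = 19,520 × 1.053257 = $20,559.58.
Effective yield on the $20,000 outlay: 20,559.58 / 20,000 − 1 = 0.027979 = 2.798%.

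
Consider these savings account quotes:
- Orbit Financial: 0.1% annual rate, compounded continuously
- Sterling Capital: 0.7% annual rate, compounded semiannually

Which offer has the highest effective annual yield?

Orbit Financial: e^0.001 − 1 = 0.100%
Sterling Capital: (1 + 0.007/2)^2 − 1 = 0.701%
The highest effective annual rate is Sterling Capital at 0.701%.

Sterling Capital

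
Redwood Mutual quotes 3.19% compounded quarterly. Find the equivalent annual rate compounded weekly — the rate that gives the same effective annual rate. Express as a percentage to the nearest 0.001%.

3.178%

EAR = (1 + 0.0319/4)^4 − 1 = 0.032284.
Solve (1 + r/52)^52 = 1.032284: r/52 = 1.032284^(1/52) − 1 = 0.000611, so r = 0.031783 = 3.178%.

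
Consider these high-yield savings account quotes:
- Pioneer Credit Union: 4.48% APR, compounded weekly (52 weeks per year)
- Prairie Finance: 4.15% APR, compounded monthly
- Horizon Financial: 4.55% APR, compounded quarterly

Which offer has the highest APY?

Pioneer Credit Union: (1 + 0.0448/52)^52 − 1 = 4.580%
Prairie Finance: (1 + 0.0415/12)^12 − 1 = 4.230%
Horizon Financial: (1 + 0.0455/4)^4 − 1 = 4.628%
The highest effective annual rate is Horizon Financial at 4.628%.

Horizon Financial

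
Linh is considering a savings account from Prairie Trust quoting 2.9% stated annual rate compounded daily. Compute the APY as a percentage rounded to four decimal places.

2.9423%

EAR = (1 + 0.029/365)^365 − 1.
= 1.029423 − 1 = 2.9423%.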